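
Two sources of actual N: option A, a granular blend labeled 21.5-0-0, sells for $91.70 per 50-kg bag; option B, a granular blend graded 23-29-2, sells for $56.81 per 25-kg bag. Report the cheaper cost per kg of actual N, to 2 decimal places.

option A: N per bag = 50 × 21.5% = 10.75 kg; cost = 91.70 / 10.75 = $8.5302/kg N.
option B: N per bag = 25 × 23% = 5.75 kg; cost = 56.81 / 5.75 = $9.8800/kg N.
option A is cheaper.

$8.53 per kg N (option A)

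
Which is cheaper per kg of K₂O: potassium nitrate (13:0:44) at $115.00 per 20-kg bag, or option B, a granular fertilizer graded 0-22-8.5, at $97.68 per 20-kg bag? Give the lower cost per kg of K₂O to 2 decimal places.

$13.07 per kg K₂O (potassium nitrate)

potassium nitrate: K₂O per bag = 20 × 44% = 8.8 kg; cost = 115.00 / 8.8 = $13.0682/kg K₂O.
option B: K₂O per bag = 20 × 8.5% = 1.7 kg; cost = 97.68 / 1.7 = $57.4588/kg K₂O.
potassium nitrate is cheaper.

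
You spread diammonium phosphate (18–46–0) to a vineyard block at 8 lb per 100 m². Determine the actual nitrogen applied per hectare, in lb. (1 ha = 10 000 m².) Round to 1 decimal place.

144.0 lb N per hectare

nitrogen per 100 m² = 8 × 18% = 1.44 lb.
Convert to per hectare: 1.44 × 100 = 144 lb.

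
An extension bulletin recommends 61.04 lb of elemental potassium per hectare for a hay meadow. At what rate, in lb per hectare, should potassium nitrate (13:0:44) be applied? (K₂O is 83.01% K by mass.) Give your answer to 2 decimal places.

167.12 lb of product per hectare

As K₂O: 61.04 / 0.8301 = 73.5333 lb per hectare.
Product per hectare = 73.5333 / 44% = 167.121 lb.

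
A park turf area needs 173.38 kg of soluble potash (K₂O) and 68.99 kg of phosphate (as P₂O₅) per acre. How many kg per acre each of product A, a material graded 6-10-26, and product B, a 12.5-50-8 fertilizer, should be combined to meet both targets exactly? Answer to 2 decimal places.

665.33 kg product A, 4.91 kg product B

With a, b = kg per acre of product A and product B:
K₂O: 0.26·a + 0.08·b = 173.38
P₂O₅: 0.1·a + 0.5·b = 68.99
From row1: a = (173.38 − 0.08·b) / 0.26.
Into row2: 0.1·(173.38 − 0.08·b)/0.26 + 0.5·b = 68.99 → b = 4.91311, a = 665.334.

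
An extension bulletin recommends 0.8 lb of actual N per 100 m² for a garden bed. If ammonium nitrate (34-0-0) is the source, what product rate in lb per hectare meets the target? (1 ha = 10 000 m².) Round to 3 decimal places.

Product per 100 m² = 0.8 / 34% = 2.35294 lb.
Convert to per hectare: 2.35294 × 100 = 235.2941 lb.

235.294 lb of product per hectare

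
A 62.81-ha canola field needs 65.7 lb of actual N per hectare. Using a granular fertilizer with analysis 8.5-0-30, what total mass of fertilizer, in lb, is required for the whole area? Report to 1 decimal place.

48548.4 lb

Product per hectare = 65.7 / 8.5% = 772.941 lb.
Total product = 772.941 × 62.81 = 48548.44 lb.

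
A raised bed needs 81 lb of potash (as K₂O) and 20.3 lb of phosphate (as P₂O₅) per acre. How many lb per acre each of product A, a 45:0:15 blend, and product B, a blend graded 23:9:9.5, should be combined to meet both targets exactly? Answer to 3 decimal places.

With a, b = lb per acre of product A and product B:
K₂O: 0.15·a + 0.095·b = 81
P₂O₅: 0·a + 0.09·b = 20.3
Solving simultaneously: a = 397.1481, b = 225.5556.

397.148 lb product A, 225.556 lb product B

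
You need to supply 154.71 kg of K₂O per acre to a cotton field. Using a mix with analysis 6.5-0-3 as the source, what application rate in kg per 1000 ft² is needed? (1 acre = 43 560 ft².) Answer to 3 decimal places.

118.388 kg of product per thousand sq ft

Product per acre = 154.71 / 3% = 5157 kg.
Convert to per 1000 ft²: 5157 × 0.0229568 = 118.3884 kg.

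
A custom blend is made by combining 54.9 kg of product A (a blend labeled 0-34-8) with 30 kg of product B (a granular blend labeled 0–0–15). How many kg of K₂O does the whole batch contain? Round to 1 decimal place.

K₂O mass = 8%×54.9 + 15%×30 = 8.892 kg.

8.9 kg K₂O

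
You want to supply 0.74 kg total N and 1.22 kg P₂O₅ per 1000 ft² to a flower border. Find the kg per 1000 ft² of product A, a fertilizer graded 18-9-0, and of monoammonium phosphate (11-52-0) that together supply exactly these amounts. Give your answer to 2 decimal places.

Let a = kg of product A, b = kg of monoammonium phosphate (per 1000 ft²).
N: 0.18·a + 0.11·b = 0.74
P₂O₅: 0.09·a + 0.52·b = 1.22
Eliminate a: (row1) − 0.18/0.09·(row2) → -0.93·b = -1.7, so b = 1.82796.
Back-substitute: a = (0.74 − 0.11·1.82796) / 0.18 = 2.99403.

2.99 kg product A, 1.83 kg monoammonium phosphate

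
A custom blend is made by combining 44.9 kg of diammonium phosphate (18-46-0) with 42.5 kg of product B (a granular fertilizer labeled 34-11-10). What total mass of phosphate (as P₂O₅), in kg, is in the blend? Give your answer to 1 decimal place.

P₂O₅ mass = 46%×44.9 + 11%×42.5 = 25.329 kg.

25.3 kg P₂O₅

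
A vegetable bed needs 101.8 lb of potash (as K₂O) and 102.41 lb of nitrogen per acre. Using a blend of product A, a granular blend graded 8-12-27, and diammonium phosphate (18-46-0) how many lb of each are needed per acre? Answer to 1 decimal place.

With a, b = lb per acre of product A and diammonium phosphate:
K₂O: 0.27·a + 0·b = 101.8
N: 0.08·a + 0.18·b = 102.41
Solving simultaneously: a = 377.037, b = 401.372.

377.0 lb product A, 401.4 lb diammonium phosphate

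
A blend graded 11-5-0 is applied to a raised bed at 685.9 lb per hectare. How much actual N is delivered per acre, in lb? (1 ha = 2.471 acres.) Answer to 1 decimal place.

nitrogen per hectare = 685.9 × 11% = 75.449 lb.
Convert to per acre: 75.449 × 0.404694 = 30.5338 lb.

30.5 lb N per acre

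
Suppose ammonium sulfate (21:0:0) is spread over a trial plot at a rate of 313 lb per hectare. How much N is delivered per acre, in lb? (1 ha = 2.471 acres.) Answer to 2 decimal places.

nitrogen per hectare = 313 × 21% = 65.73 lb.
Convert to per acre: 65.73 × 0.404694 = 26.6006 lb.

26.60 lb N per acre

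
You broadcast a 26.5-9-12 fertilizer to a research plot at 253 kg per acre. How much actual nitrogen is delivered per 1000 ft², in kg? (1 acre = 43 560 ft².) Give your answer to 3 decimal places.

nitrogen per acre = 253 × 26.5% = 67.045 kg.
Convert to per 1000 ft²: 67.045 × 0.0229568 = 1.53914 kg.

1.539 kg N per thousand sq ft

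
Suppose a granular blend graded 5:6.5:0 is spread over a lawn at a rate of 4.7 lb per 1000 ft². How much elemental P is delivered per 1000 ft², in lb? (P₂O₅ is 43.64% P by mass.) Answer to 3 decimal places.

0.133 lb P per thousand sq ft

P₂O₅ per 1000 ft² = 4.7 × 6.5% = 0.3055 lb.
Elemental P = 0.3055 × 0.4364 = 0.13332 lb per 1000 ft².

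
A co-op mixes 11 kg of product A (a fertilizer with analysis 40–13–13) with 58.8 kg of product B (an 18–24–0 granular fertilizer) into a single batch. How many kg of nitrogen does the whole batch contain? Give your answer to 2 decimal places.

N mass = 40%×11 + 18%×58.8 = 14.984 kg.

14.98 kg N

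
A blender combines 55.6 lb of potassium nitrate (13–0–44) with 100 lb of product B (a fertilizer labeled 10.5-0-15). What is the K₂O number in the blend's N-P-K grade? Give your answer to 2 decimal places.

25.36% K₂O

Total mass = 55.6 + 100 = 155.6 lb.
K₂O mass = 44%×55.6 + 15%×100 = 39.464 lb.
% K₂O = 39.464 / 155.6 = 25.3625%.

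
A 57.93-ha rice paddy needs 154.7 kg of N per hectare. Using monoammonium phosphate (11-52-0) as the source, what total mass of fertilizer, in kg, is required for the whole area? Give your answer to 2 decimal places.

81470.65 kg

Product per hectare = 154.7 / 11% = 1406.36 kg.
Total product = 1406.36 × 57.93 = 81470.645 kg.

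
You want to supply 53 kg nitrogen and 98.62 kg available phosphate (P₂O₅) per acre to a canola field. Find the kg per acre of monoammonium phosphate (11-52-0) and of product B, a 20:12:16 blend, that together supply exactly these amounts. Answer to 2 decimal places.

Let a = kg of monoammonium phosphate, b = kg of product B (per acre).
N: 0.11·a + 0.2·b = 53
P₂O₅: 0.52·a + 0.12·b = 98.62
Solving simultaneously: a = 147.181, b = 184.051.

147.18 kg monoammonium phosphate, 184.05 kg product B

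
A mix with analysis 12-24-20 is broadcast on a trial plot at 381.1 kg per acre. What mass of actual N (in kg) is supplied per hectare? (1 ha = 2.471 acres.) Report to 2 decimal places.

nitrogen per acre = 381.1 × 12% = 45.732 kg.
Convert to per hectare: 45.732 × 2.471 = 113.004 kg.

113.00 kg N per hectare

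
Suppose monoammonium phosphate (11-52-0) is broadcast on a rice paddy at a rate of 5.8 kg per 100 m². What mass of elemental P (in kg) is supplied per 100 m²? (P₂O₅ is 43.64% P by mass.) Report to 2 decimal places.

P₂O₅ per 100 m² = 5.8 × 52% = 3.016 kg.
Elemental P = 3.016 × 0.4364 = 1.31618 kg per 100 m².

1.32 kg P per hundred sq m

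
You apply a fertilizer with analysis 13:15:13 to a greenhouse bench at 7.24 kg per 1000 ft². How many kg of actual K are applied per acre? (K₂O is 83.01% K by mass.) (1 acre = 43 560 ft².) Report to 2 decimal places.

K₂O per 1000 ft² = 7.24 × 13% = 0.9412 kg.
Elemental K = 0.9412 × 0.8301 = 0.78129 kg per 1000 ft².
Convert to per acre: 0.78129 × 43.56 = 34.033 kg.

34.03 kg K per acre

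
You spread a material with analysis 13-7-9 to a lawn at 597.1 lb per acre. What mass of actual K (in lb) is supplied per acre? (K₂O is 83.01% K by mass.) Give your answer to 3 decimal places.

K₂O per acre = 597.1 × 9% = 53.739 lb.
Elemental K = 53.739 × 0.8301 = 44.6087 lb per acre.

44.609 lb K per acre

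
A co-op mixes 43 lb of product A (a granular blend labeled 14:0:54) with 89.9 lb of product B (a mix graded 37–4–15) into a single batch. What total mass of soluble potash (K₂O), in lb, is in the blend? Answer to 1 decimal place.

36.7 lb K₂O

K₂O mass = 54%×43 + 15%×89.9 = 36.705 lb.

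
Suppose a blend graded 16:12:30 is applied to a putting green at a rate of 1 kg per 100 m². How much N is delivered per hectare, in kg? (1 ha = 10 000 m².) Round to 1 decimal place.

nitrogen per 100 m² = 1 × 16% = 0.16 kg.
Convert to per hectare: 0.16 × 100 = 16 kg.

16.0 kg N per hectare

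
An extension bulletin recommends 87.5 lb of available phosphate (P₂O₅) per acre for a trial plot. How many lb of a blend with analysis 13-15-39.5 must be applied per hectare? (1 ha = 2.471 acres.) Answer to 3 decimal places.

Product per acre = 87.5 / 15% = 583.333 lb.
Convert to per hectare: 583.333 × 2.471 = 1441.4167 lb.

1441.417 lb of product per hectare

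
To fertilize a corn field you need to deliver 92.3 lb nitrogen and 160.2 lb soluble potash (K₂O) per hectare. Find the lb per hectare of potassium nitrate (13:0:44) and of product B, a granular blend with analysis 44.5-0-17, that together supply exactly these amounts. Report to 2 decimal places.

320.08 lb potassium nitrate, 113.91 lb product B

Let a = lb of potassium nitrate, b = lb of product B (per hectare).
N: 0.13·a + 0.445·b = 92.3
K₂O: 0.44·a + 0.17·b = 160.2
Eliminate a: (row1) − 0.13/0.44·(row2) → 0.394773·b = 44.9682, so b = 113.909.
Back-substitute: a = (92.3 − 0.445·113.909) / 0.13 = 320.081.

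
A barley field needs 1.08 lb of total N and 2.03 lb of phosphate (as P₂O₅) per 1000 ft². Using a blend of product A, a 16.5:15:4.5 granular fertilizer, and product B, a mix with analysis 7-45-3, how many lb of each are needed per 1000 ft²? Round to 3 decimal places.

Per-1000 ft² balance (a = product A, b = product B):
N: 0.165·a + 0.07·b = 1.08
P₂O₅: 0.15·a + 0.45·b = 2.03
Eliminate b: (row1) − 0.07/0.45·(row2) → 0.141667·a = 0.764222, so a = 5.39451.
Then b = (2.03 − 0.15·5.39451) / 0.45 = 2.71294.

5.395 lb product A, 2.713 lb product B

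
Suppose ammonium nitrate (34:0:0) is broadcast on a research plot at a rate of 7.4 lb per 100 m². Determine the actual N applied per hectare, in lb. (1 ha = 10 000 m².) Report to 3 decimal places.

nitrogen per 100 m² = 7.4 × 34% = 2.516 lb.
Convert to per hectare: 2.516 × 100 = 251.6 lb.

251.600 lb N per hectare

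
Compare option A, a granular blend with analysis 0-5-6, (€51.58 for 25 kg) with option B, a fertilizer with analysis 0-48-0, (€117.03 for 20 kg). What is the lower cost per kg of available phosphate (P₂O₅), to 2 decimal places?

option A: P₂O₅ per bag = 25 × 5% = 1.25 kg; cost = 51.58 / 1.25 = €41.2640/kg P₂O₅.
option B: P₂O₅ per bag = 20 × 48% = 9.6 kg; cost = 117.03 / 9.6 = €12.1906/kg P₂O₅.
option B is cheaper.

€12.19 per kg P₂O₅ (option B)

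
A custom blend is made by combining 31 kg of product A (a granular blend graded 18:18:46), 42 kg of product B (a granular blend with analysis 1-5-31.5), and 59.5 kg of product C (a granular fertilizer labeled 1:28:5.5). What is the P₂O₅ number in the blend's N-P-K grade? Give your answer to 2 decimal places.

18.37% P₂O₅

Total mass = 31 + 42 + 59.5 = 132.5 kg.
P₂O₅ mass = 18%×31 + 5%×42 + 28%×59.5 = 24.34 kg.
% P₂O₅ = 24.34 / 132.5 = 18.3698%.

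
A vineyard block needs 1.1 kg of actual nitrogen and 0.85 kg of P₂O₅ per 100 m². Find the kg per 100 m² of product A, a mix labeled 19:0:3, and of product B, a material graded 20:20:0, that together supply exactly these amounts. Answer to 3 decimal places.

1.316 kg product A, 4.250 kg product B

Per-100 m² balance (a = product A, b = product B):
N: 0.19·a + 0.2·b = 1.1
P₂O₅: 0·a + 0.2·b = 0.85
Solving simultaneously: a = 1.31579, b = 4.25.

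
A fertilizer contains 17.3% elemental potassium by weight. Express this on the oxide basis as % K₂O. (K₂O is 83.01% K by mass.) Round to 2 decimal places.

20.84% K₂O

%K₂O = 17.3 / 0.8301 = 20.8409%.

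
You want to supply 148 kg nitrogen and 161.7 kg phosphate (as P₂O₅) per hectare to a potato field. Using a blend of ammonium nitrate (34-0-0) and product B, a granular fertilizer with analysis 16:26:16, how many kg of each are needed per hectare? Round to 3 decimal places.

With a, b = kg per hectare of ammonium nitrate and product B:
N: 0.34·a + 0.16·b = 148
P₂O₅: 0·a + 0.26·b = 161.7
Solving simultaneously: a = 142.6244, b = 621.9231.

142.624 kg ammonium nitrate, 621.923 kg product B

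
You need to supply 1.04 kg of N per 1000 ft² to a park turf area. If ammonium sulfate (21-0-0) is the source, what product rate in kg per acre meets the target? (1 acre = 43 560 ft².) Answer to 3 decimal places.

215.726 kg of product per acre

Product per 1000 ft² = 1.04 / 21% = 4.95238 kg.
Convert to per acre: 4.95238 × 43.56 = 215.7257 kg.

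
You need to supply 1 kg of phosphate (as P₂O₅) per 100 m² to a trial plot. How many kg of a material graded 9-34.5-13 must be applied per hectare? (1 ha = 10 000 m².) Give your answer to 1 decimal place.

289.9 kg of product per hectare

Product per 100 m² = 1 / 34.5% = 2.89855 kg.
Convert to per hectare: 2.89855 × 100 = 289.855 kg.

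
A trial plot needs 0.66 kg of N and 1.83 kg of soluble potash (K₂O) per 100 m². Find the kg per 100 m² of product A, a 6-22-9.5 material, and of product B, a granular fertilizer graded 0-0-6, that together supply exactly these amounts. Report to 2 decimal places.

11.00 kg product A, 13.08 kg product B

Per-100 m² balance (a = product A, b = product B):
N: 0.06·a + 0·b = 0.66
K₂O: 0.095·a + 0.06·b = 1.83
From row1: a = (0.66 − 0·b) / 0.06.
Into row2: 0.095·(0.66 − 0·b)/0.06 + 0.06·b = 1.83 → b = 13.0833, a = 11.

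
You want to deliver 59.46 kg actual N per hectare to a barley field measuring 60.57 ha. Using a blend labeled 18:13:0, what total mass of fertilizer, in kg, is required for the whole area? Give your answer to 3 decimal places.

Product per hectare = 59.46 / 18% = 330.333 kg.
Total product = 330.333 × 60.57 = 20008.29 kg.

20008.290 kg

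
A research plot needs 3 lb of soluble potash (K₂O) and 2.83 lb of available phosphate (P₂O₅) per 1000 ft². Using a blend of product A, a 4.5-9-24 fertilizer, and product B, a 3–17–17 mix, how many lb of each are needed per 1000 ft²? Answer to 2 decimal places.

Let a = lb of product A, b = lb of product B (per 1000 ft²).
K₂O: 0.24·a + 0.17·b = 3
P₂O₅: 0.09·a + 0.17·b = 2.83
From row1: a = (3 − 0.17·b) / 0.24.
Into row2: 0.09·(3 − 0.17·b)/0.24 + 0.17·b = 2.83 → b = 16.0471, a = 1.13333.

1.13 lb product A, 16.05 lb product B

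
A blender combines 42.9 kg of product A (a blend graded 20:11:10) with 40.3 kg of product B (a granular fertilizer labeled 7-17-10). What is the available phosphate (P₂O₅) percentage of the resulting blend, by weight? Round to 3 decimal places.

Total mass = 42.9 + 40.3 = 83.2 kg.
P₂O₅ mass = 11%×42.9 + 17%×40.3 = 11.57 kg.
% P₂O₅ = 11.57 / 83.2 = 13.9063%.

13.906% P₂O₅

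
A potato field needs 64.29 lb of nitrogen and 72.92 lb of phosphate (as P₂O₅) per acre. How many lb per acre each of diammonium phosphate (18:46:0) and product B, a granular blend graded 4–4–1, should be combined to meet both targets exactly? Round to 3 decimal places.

Let a = lb of diammonium phosphate, b = lb of product B (per acre).
N: 0.18·a + 0.04·b = 64.29
P₂O₅: 0.46·a + 0.04·b = 72.92
From row1: a = (64.29 − 0.04·b) / 0.18.
Into row2: 0.46·(64.29 − 0.04·b)/0.18 + 0.04·b = 72.92 → b = 1468.5536, a = 30.8214.

30.821 lb diammonium phosphate, 1468.554 lb product B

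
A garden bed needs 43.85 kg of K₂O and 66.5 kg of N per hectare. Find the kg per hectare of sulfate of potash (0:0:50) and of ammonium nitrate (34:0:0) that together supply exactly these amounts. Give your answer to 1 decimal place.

87.7 kg sulfate of potash, 195.6 kg ammonium nitrate

Per-hectare balance (a = sulfate of potash, b = ammonium nitrate):
K₂O: 0.5·a + 0·b = 43.85
N: 0·a + 0.34·b = 66.5
Solving simultaneously: a = 87.7, b = 195.588.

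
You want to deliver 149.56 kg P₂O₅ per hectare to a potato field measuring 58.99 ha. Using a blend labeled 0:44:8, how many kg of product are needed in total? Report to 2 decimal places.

20051.24 kg

Product per hectare = 149.56 / 44% = 339.909 kg.
Total product = 339.909 × 58.99 = 20051.237 kg.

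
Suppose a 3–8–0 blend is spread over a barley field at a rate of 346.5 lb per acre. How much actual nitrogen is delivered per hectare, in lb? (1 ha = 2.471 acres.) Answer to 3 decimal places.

nitrogen per acre = 346.5 × 3% = 10.395 lb.
Convert to per hectare: 10.395 × 2.471 = 25.68605 lb.

25.686 lb N per hectare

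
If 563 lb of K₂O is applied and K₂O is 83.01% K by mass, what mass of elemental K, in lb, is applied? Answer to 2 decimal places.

K = 563 × 0.8301 = 467.346 lb.

467.35 lb K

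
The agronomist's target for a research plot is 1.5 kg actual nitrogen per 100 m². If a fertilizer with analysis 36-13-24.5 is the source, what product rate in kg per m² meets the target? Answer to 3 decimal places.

Product per 100 m² = 1.5 / 36% = 4.16667 kg.
Convert to per m²: 4.16667 × 0.01 = 0.0416667 kg.

0.042 kg of product per sq m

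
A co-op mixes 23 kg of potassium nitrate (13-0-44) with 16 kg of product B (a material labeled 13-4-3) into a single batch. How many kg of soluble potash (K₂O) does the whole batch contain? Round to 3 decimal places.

K₂O mass = 44%×23 + 3%×16 = 10.6 kg.

10.600 kg K₂O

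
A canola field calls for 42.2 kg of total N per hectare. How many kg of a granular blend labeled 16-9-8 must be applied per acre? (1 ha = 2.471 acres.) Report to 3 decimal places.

Product per hectare = 42.2 / 16% = 263.75 kg.
Convert to per acre: 263.75 × 0.404694 = 106.7382 kg.

106.738 kg of product per acre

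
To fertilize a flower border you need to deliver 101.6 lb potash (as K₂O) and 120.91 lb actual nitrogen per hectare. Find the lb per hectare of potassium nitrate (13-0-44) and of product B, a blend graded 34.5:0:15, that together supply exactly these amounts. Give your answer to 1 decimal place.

Per-hectare balance (a = potassium nitrate, b = product B):
K₂O: 0.44·a + 0.15·b = 101.6
N: 0.13·a + 0.345·b = 120.91
Eliminate a: (row1) − 0.44/0.13·(row2) → -1.01769·b = -307.634, so b = 302.286.
Back-substitute: a = (101.6 − 0.15·302.286) / 0.44 = 127.857.

127.9 lb potassium nitrate, 302.3 lb product B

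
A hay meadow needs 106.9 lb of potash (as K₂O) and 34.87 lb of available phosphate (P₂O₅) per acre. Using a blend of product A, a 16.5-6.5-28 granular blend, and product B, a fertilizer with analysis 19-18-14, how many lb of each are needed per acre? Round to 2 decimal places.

347.70 lb product A, 68.16 lb product B

Per-acre balance (a = product A, b = product B):
K₂O: 0.28·a + 0.14·b = 106.9
P₂O₅: 0.065·a + 0.18·b = 34.87
Eliminate b: (row1) − 0.14/0.18·(row2) → 0.229444·a = 79.7789, so a = 347.7046.
Then b = (34.87 − 0.065·347.7046) / 0.18 = 68.1622.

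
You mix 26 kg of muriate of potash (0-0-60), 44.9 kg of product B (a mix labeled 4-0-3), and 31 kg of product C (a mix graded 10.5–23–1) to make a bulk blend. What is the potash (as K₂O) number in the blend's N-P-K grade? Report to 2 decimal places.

Total mass = 26 + 44.9 + 31 = 101.9 kg.
K₂O mass = 60%×26 + 3%×44.9 + 1%×31 = 17.257 kg.
% K₂O = 17.257 / 101.9 = 16.9352%.

16.94% K₂O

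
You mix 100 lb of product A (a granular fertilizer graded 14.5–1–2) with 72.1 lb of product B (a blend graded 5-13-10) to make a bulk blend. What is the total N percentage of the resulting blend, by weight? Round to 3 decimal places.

10.520% N

Total mass = 100 + 72.1 = 172.1 lb.
N mass = 14.5%×100 + 5%×72.1 = 18.105 lb.
% N = 18.105 / 172.1 = 10.52005%.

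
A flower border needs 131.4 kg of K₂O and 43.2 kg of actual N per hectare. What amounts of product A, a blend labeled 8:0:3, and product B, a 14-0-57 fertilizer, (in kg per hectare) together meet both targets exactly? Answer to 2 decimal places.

With a, b = kg per hectare of product A and product B:
K₂O: 0.03·a + 0.57·b = 131.4
N: 0.08·a + 0.14·b = 43.2
Eliminate a: (row1) − 0.03/0.08·(row2) → 0.5175·b = 115.2, so b = 222.609.
Back-substitute: a = (131.4 − 0.57·222.609) / 0.03 = 150.4348.

150.43 kg product A, 222.61 kg product B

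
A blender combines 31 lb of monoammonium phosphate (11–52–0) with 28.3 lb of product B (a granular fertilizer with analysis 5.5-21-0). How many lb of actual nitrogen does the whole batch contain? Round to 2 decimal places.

N mass = 11%×31 + 5.5%×28.3 = 4.9665 lb.

4.97 lb N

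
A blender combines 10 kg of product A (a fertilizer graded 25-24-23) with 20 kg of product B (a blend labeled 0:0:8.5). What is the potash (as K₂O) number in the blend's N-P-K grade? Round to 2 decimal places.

13.33% K₂O

Total mass = 10 + 20 = 30 kg.
K₂O mass = 23%×10 + 8.5%×20 = 4 kg.
% K₂O = 4 / 30 = 13.3333%.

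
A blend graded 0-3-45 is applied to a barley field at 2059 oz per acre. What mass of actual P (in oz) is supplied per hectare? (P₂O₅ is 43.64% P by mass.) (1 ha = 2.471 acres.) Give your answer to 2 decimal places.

66.61 oz P per hectare

P₂O₅ per acre = 2059 × 3% = 61.77 oz.
Elemental P = 61.77 × 0.4364 = 26.9564 oz per acre.
Convert to per hectare: 26.9564 × 2.471 = 66.6093 oz.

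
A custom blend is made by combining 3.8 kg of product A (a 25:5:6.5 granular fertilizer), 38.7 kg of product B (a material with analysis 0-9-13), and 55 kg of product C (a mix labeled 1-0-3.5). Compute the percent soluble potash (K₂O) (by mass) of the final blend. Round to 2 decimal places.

Total mass = 3.8 + 38.7 + 55 = 97.5 kg.
K₂O mass = 6.5%×3.8 + 13%×38.7 + 3.5%×55 = 7.203 kg.
% K₂O = 7.203 / 97.5 = 7.38769%.

7.39% K₂O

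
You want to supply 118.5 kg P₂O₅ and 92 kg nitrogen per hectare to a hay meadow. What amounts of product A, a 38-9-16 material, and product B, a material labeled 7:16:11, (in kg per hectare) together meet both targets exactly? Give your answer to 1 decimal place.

117.9 kg product A, 674.3 kg product B

Per-hectare balance (a = product A, b = product B):
P₂O₅: 0.09·a + 0.16·b = 118.5
N: 0.38·a + 0.07·b = 92
From row1: a = (118.5 − 0.16·b) / 0.09.
Into row2: 0.38·(118.5 − 0.16·b)/0.09 + 0.07·b = 92 → b = 674.312, a = 117.89.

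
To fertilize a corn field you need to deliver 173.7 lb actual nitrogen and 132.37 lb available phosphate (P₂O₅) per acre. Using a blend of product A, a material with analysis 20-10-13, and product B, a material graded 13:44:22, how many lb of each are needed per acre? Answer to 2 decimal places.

789.60 lb product A, 121.39 lb product B

With a, b = lb per acre of product A and product B:
N: 0.2·a + 0.13·b = 173.7
P₂O₅: 0.1·a + 0.44·b = 132.37
Eliminate a: (row1) − 0.2/0.1·(row2) → -0.75·b = -91.04, so b = 121.387.
Back-substitute: a = (173.7 − 0.13·121.387) / 0.2 = 789.599.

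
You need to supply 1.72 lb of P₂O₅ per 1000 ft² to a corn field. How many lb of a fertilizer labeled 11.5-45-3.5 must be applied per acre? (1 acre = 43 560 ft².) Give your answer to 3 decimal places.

166.496 lb of product per acre

Product per 1000 ft² = 1.72 / 45% = 3.82222 lb.
Convert to per acre: 3.82222 × 43.56 = 166.496 lb.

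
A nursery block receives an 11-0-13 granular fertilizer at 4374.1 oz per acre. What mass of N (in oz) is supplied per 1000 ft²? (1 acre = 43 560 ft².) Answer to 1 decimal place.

nitrogen per acre = 4374.1 × 11% = 481.151 oz.
Convert to per 1000 ft²: 481.151 × 0.0229568 = 11.0457 oz.

11.0 oz N per thousand sq ft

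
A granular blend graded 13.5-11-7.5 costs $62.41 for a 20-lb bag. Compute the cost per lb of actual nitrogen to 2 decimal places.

N in bag = 20 × 13.5% = 2.7 lb.
Cost per lb N = $62.41 / 2.7 = $23.1148.

$23.11 per lb N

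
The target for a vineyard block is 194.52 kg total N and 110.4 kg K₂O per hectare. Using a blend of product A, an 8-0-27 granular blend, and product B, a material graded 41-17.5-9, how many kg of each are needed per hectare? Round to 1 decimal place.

268.2 kg product A, 422.1 kg product B

Per-hectare balance (a = product A, b = product B):
N: 0.08·a + 0.41·b = 194.52
K₂O: 0.27·a + 0.09·b = 110.4
Solving simultaneously: a = 268.186, b = 422.11.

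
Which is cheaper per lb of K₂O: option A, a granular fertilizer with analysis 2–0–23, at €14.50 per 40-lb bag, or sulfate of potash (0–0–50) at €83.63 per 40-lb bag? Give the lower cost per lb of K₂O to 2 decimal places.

€1.58 per lb K₂O (option A)

option A: K₂O per bag = 40 × 23% = 9.2 lb; cost = 14.50 / 9.2 = €1.5761/lb K₂O.
sulfate of potash: K₂O per bag = 40 × 50% = 20 lb; cost = 83.63 / 20 = €4.1815/lb K₂O.
option A is cheaper.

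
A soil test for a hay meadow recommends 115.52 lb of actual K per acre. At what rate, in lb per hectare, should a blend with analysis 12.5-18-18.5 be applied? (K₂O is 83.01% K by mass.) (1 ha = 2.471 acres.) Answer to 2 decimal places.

1858.78 lb of product per hectare

As K₂O: 115.52 / 0.8301 = 139.164 lb per acre.
Product per acre = 139.164 / 18.5% = 752.238 lb.
Convert to per hectare: 752.238 × 2.471 = 1858.779 lb.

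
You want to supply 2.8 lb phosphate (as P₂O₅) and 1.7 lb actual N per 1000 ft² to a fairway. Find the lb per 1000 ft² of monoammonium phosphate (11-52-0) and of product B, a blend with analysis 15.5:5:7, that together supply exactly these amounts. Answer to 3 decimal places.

Per-1000 ft² balance (a = monoammonium phosphate, b = product B):
P₂O₅: 0.52·a + 0.05·b = 2.8
N: 0.11·a + 0.155·b = 1.7
Eliminate b: (row1) − 0.05/0.155·(row2) → 0.484516·a = 2.25161, so a = 4.64714.
Then b = (1.7 − 0.11·4.64714) / 0.155 = 7.66977.

4.647 lb monoammonium phosphate, 7.670 lb product B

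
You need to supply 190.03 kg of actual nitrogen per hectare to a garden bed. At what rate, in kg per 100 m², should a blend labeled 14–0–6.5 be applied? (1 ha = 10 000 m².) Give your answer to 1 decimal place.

13.6 kg of product per hundred sq m

Product per hectare = 190.03 / 14% = 1357.36 kg.
Convert to per 100 m²: 1357.36 × 0.01 = 13.5736 kg.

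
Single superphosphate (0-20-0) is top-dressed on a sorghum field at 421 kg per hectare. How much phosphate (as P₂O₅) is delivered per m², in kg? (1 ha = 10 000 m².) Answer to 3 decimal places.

P₂O₅ per hectare = 421 × 20% = 84.2 kg.
Convert to per m²: 84.2 × 0.0001 = 0.00842 kg.

0.008 kg P₂O₅ per sq m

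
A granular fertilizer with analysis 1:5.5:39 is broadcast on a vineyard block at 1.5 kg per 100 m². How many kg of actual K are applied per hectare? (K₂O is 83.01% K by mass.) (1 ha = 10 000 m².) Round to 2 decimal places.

K₂O per 100 m² = 1.5 × 39% = 0.585 kg.
Elemental K = 0.585 × 0.8301 = 0.485608 kg per 100 m².
Convert to per hectare: 0.485608 × 100 = 48.5608 kg.

48.56 kg K per hectare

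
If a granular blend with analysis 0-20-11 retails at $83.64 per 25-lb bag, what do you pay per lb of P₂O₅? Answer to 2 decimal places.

$16.73 per lb P₂O₅

P₂O₅ in bag = 25 × 20% = 5 lb.
Cost per lb P₂O₅ = $83.64 / 5 = $16.7280.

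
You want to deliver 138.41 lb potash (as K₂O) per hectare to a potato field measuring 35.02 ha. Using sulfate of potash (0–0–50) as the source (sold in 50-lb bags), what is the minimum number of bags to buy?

Product per hectare = 138.41 / 50% = 276.82 lb.
Total product = 276.82 × 35.02 = 9694.24 lb.
Bags = ⌈9694.24 / 50⌉ = 194.

194 bags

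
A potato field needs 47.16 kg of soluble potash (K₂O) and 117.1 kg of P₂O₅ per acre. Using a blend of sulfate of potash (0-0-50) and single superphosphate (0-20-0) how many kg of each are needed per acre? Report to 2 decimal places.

Per-acre balance (a = sulfate of potash, b = single superphosphate):
K₂O: 0.5·a + 0·b = 47.16
P₂O₅: 0·a + 0.2·b = 117.1
Solving simultaneously: a = 94.32, b = 585.5.

94.32 kg sulfate of potash, 585.50 kg single superphosphate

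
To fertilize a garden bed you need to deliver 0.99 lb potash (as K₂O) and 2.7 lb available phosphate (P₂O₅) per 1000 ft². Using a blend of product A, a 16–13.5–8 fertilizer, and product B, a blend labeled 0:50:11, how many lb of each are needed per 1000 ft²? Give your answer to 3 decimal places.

With a, b = lb per 1000 ft² of product A and product B:
K₂O: 0.08·a + 0.11·b = 0.99
P₂O₅: 0.135·a + 0.5·b = 2.7
Eliminate b: (row1) − 0.11/0.5·(row2) → 0.0503·a = 0.396, so a = 7.87276.
Then b = (2.7 − 0.135·7.87276) / 0.5 = 3.27435.

7.873 lb product A, 3.274 lb product B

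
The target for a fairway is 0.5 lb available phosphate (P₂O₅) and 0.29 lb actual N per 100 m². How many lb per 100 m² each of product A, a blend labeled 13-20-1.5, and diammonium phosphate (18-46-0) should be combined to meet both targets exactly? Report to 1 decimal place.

1.8 lb product A, 0.3 lb diammonium phosphate

Per-100 m² balance (a = product A, b = diammonium phosphate):
P₂O₅: 0.2·a + 0.46·b = 0.5
N: 0.13·a + 0.18·b = 0.29
Eliminate a: (row1) − 0.2/0.13·(row2) → 0.183077·b = 0.0538462, so b = 0.294118.
Back-substitute: a = (0.5 − 0.46·0.294118) / 0.2 = 1.82353.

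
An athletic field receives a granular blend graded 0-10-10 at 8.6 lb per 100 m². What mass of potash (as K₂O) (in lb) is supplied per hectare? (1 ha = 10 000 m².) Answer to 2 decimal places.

86.00 lb K₂O per hectare

K₂O per 100 m² = 8.6 × 10% = 0.86 lb.
Convert to per hectare: 0.86 × 100 = 86 lb.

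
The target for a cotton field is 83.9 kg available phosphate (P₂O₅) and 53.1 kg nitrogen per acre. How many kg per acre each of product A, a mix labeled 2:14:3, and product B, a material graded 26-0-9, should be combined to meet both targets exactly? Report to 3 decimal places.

With a, b = kg per acre of product A and product B:
P₂O₅: 0.14·a + 0·b = 83.9
N: 0.02·a + 0.26·b = 53.1
From row1: a = (83.9 − 0·b) / 0.14.
Into row2: 0.02·(83.9 − 0·b)/0.14 + 0.26·b = 53.1 → b = 158.1319, a = 599.2857.

599.286 kg product A, 158.132 kg product B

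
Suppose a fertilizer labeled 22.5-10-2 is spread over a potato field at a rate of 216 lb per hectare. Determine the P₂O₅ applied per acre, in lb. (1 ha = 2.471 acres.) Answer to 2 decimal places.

8.74 lb P₂O₅ per acre

P₂O₅ per hectare = 216 × 10% = 21.6 lb.
Convert to per acre: 21.6 × 0.404694 = 8.7414 lb.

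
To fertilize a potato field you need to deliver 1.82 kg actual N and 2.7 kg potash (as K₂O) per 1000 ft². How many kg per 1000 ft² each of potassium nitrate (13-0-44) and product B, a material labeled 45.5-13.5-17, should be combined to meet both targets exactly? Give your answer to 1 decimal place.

5.2 kg potassium nitrate, 2.5 kg product B

Let a = kg of potassium nitrate, b = kg of product B (per 1000 ft²).
N: 0.13·a + 0.455·b = 1.82
K₂O: 0.44·a + 0.17·b = 2.7
Solving simultaneously: a = 5.16058, b = 2.52555.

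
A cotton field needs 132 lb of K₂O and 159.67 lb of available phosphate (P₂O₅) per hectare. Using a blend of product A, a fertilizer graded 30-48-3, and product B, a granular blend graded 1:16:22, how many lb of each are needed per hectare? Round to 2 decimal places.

138.96 lb product A, 581.05 lb product B

Per-hectare balance (a = product A, b = product B):
K₂O: 0.03·a + 0.22·b = 132
P₂O₅: 0.48·a + 0.16·b = 159.67
Eliminate a: (row1) − 0.03/0.48·(row2) → 0.21·b = 122.021, so b = 581.051.
Back-substitute: a = (132 − 0.22·581.051) / 0.03 = 138.962.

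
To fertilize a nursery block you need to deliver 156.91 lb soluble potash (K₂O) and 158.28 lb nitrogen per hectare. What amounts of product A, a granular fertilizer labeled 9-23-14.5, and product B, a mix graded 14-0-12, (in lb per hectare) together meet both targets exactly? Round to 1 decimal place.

313.0 lb product A, 929.3 lb product B

Per-hectare balance (a = product A, b = product B):
K₂O: 0.145·a + 0.12·b = 156.91
N: 0.09·a + 0.14·b = 158.28
Solving simultaneously: a = 313.032, b = 929.337.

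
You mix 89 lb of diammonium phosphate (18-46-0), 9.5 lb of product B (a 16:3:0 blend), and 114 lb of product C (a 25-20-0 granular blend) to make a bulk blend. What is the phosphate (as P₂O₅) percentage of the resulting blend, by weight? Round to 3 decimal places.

30.129% P₂O₅

Total mass = 89 + 9.5 + 114 = 212.5 lb.
P₂O₅ mass = 46%×89 + 3%×9.5 + 20%×114 = 64.025 lb.
% P₂O₅ = 64.025 / 212.5 = 30.1294%.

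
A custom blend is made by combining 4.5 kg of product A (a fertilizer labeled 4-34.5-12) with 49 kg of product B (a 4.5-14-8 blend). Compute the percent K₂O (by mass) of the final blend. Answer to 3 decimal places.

Total mass = 4.5 + 49 = 53.5 kg.
K₂O mass = 12%×4.5 + 8%×49 = 4.46 kg.
% K₂O = 4.46 / 53.5 = 8.33645%.

8.336% K₂O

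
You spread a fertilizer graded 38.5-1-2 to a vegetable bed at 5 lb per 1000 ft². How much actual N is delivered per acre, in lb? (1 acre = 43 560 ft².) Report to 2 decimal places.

nitrogen per 1000 ft² = 5 × 38.5% = 1.925 lb.
Convert to per acre: 1.925 × 43.56 = 83.853 lb.

83.85 lb N per acre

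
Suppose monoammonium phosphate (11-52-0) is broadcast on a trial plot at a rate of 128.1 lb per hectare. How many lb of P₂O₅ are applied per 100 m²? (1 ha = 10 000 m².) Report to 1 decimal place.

P₂O₅ per hectare = 128.1 × 52% = 66.612 lb.
Convert to per 100 m²: 66.612 × 0.01 = 0.66612 lb.

0.7 lb P₂O₅ per hundred sq m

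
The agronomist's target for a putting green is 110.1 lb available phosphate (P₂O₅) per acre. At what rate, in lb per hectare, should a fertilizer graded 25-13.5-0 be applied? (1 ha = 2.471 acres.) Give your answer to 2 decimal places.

Product per acre = 110.1 / 13.5% = 815.556 lb.
Convert to per hectare: 815.556 × 2.471 = 2015.238 lb.

2015.24 lb of product per hectare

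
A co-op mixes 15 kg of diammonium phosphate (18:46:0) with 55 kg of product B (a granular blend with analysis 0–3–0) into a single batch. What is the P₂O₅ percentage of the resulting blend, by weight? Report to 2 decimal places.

12.21% P₂O₅

Total mass = 15 + 55 = 70 kg.
P₂O₅ mass = 46%×15 + 3%×55 = 8.55 kg.
% P₂O₅ = 8.55 / 70 = 12.2143%.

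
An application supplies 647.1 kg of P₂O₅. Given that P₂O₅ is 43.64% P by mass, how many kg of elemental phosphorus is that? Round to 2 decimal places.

P = 647.1 × 0.4364 = 282.394 kg.

282.39 kg P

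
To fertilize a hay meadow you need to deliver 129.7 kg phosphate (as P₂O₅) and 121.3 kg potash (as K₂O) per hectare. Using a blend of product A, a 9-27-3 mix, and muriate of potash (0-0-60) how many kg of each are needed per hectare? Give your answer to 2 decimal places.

Let a = kg of product A, b = kg of muriate of potash (per hectare).
P₂O₅: 0.27·a + 0·b = 129.7
K₂O: 0.03·a + 0.6·b = 121.3
Solving simultaneously: a = 480.3704, b = 178.148.

480.37 kg product A, 178.15 kg muriate of potash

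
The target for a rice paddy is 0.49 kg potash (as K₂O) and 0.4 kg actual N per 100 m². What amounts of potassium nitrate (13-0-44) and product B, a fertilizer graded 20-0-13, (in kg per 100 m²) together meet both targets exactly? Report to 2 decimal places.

Per-100 m² balance (a = potassium nitrate, b = product B):
K₂O: 0.44·a + 0.13·b = 0.49
N: 0.13·a + 0.2·b = 0.4
Eliminate a: (row1) − 0.44/0.13·(row2) → -0.546923·b = -0.863846, so b = 1.57947.
Back-substitute: a = (0.49 − 0.13·1.57947) / 0.44 = 0.646976.

0.65 kg potassium nitrate, 1.58 kg product B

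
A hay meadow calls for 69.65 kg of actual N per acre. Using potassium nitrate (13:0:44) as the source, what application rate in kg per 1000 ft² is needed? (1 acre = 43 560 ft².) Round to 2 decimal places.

12.30 kg of product per thousand sq ft

Product per acre = 69.65 / 13% = 535.769 kg.
Convert to per 1000 ft²: 535.769 × 0.0229568 = 12.2996 kg.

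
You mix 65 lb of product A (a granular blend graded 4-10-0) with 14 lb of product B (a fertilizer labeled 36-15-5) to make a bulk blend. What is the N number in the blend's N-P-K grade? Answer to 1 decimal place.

Total mass = 65 + 14 = 79 lb.
N mass = 4%×65 + 36%×14 = 7.64 lb.
% N = 7.64 / 79 = 9.67089%.

9.7% N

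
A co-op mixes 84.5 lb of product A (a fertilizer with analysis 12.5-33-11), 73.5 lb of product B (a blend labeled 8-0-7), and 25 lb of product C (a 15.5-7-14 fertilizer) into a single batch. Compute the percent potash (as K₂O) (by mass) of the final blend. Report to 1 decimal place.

9.8% K₂O

Total mass = 84.5 + 73.5 + 25 = 183 lb.
K₂O mass = 11%×84.5 + 7%×73.5 + 14%×25 = 17.94 lb.
% K₂O = 17.94 / 183 = 9.80328%.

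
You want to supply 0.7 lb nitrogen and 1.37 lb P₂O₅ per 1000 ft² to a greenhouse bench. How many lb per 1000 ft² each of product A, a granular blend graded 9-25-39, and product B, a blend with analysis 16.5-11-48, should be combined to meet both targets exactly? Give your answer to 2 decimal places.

Per-1000 ft² balance (a = product A, b = product B):
N: 0.09·a + 0.165·b = 0.7
P₂O₅: 0.25·a + 0.11·b = 1.37
Solving simultaneously: a = 4.75439, b = 1.64912.

4.75 lb product A, 1.65 lb product B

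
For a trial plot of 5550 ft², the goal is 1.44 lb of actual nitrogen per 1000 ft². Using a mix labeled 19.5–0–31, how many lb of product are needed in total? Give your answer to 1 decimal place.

41.0 lb

Product per 1000 ft² = 1.44 / 19.5% = 7.38462 lb.
Total product = 7.38462 × 5550 / 1000 = 40.9846 lb.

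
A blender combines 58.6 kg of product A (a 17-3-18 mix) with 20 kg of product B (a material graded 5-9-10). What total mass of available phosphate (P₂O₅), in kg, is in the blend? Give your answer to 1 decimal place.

3.6 kg P₂O₅

P₂O₅ mass = 3%×58.6 + 9%×20 = 3.558 kg.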